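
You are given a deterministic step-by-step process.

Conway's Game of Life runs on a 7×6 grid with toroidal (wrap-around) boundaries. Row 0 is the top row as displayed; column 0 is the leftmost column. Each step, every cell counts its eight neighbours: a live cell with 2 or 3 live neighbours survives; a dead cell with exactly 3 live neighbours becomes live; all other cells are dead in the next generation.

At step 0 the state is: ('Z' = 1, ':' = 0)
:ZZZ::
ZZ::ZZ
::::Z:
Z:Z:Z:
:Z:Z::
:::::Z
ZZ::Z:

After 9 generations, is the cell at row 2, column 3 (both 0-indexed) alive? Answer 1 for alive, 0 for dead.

gen 0: :ZZZ::
ZZ::ZZ
::::Z:
Z:Z:Z:
:Z:Z::
:::::Z
ZZ::Z:
gen 1: :::Z::
ZZ::ZZ
::::Z:
:ZZ:ZZ
ZZZZZZ
:ZZ:ZZ
ZZ:ZZZ
gen 2: :::Z::
Z::ZZZ
::Z:::
::::::
::::::
::::::
:Z::::
gen 3: Z:ZZ:Z
::ZZZZ
:::ZZZ
::::::
::::::
::::::
::::::
gen 4: ZZZ::Z
:Z::::
::Z::Z
::::Z:
::::::
::::::
::::::
gen 5: ZZZ:::
:::::Z
::::::
::::::
::::::
::::::
ZZ::::
gen 6: ::Z::Z
ZZ::::
::::::
::::::
::::::
::::::
Z:Z:::
gen 7: ::Z::Z
ZZ::::
::::::
::::::
::::::
::::::
:Z::::
gen 8: ::Z:::
ZZ::::
::::::
::::::
::::::
::::::
::::::
gen 9: :Z::::
:Z::::
::::::
::::::
::::::
::::::
::::::

0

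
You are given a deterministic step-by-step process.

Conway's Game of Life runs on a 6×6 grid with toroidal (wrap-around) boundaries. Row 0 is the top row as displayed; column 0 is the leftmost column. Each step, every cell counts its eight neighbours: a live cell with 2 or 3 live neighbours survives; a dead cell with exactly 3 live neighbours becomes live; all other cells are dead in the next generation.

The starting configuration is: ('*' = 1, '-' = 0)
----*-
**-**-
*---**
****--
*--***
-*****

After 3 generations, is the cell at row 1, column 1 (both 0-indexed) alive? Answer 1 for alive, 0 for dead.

1

t=0: ----*-
**-**-
*---**
****--
*--***
-*****
t=1: ------
**-*--
------
--*---
------
-**---
t=2: *-----
------
-**---
------
-**---
------
t=3: ------
-*----
------
------
------
-*----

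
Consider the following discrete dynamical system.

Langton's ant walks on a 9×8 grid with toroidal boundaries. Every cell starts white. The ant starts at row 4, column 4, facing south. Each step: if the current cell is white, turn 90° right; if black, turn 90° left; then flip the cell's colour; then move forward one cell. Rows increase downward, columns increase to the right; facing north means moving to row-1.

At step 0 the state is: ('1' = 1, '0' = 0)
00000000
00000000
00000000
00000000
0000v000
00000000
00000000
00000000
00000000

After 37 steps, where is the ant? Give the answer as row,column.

0,5

k=0  00000000
00000000
00000000
00000000
0000v000
00000000
00000000
00000000
00000000
k=1  00000000
00000000
00000000
00000000
000<1000
00000000
00000000
00000000
00000000
k=2  00000000
00000000
00000000
000^0000
00011000
00000000
00000000
00000000
00000000
k=3  00000000
00000000
00000000
0001>000
00011000
00000000
00000000
00000000
00000000
k=4  00000000
00000000
00000000
00011000
0001v000
00000000
00000000
00000000
00000000
k=5  00000000
00000000
00000000
00011000
00010>00
00000000
00000000
00000000
00000000
k=6  00000000
00000000
00000000
00011000
00010100
00000v00
00000000
00000000
00000000
k=7  00000000
00000000
00000000
00011000
00010100
0000<100
00000000
00000000
00000000
k=8  00000000
00000000
00000000
00011000
0001^100
00001100
00000000
00000000
00000000
k=9  00000000
00000000
00000000
00011000
00011>00
00001100
00000000
00000000
00000000
k=10  00000000
00000000
00000000
00011^00
00011000
00001100
00000000
00000000
00000000
k=11  00000000
00000000
00000000
000111>0
00011000
00001100
00000000
00000000
00000000
k=12  00000000
00000000
00000000
00011110
000110v0
00001100
00000000
00000000
00000000
k=13  00000000
00000000
00000000
00011110
00011<10
00001100
00000000
00000000
00000000
k=14  00000000
00000000
00000000
00011^10
00011110
00001100
00000000
00000000
00000000
k=15  00000000
00000000
00000000
0001<010
00011110
00001100
00000000
00000000
00000000
k=16  00000000
00000000
00000000
00010010
0001v110
00001100
00000000
00000000
00000000
k=17  00000000
00000000
00000000
00010010
00010>10
00001100
00000000
00000000
00000000
k=18  00000000
00000000
00000000
00010^10
00010010
00001100
00000000
00000000
00000000
k=19  00000000
00000000
00000000
000101>0
00010010
00001100
00000000
00000000
00000000
k=20  00000000
00000000
000000^0
00010100
00010010
00001100
00000000
00000000
00000000
k=21  00000000
00000000
0000001>
00010100
00010010
00001100
00000000
00000000
00000000
k=22  00000000
00000000
00000011
0001010v
00010010
00001100
00000000
00000000
00000000
k=23  00000000
00000000
00000011
000101<1
00010010
00001100
00000000
00000000
00000000
k=24  00000000
00000000
000000^1
00010111
00010010
00001100
00000000
00000000
00000000
k=25  00000000
00000000
00000<01
00010111
00010010
00001100
00000000
00000000
00000000
k=26  00000000
00000^00
00000101
00010111
00010010
00001100
00000000
00000000
00000000
k=27  00000000
000001>0
00000101
00010111
00010010
00001100
00000000
00000000
00000000
k=28  00000000
00000110
000001v1
00010111
00010010
00001100
00000000
00000000
00000000
k=29  00000000
00000110
00000<11
00010111
00010010
00001100
00000000
00000000
00000000
k=30  00000000
00000110
00000011
00010v11
00010010
00001100
00000000
00000000
00000000
k=31  00000000
00000110
00000011
000100>1
00010010
00001100
00000000
00000000
00000000
k=32  00000000
00000110
000000^1
00010001
00010010
00001100
00000000
00000000
00000000
k=33  00000000
00000110
00000<01
00010001
00010010
00001100
00000000
00000000
00000000
k=34  00000000
00000^10
00000101
00010001
00010010
00001100
00000000
00000000
00000000
k=35  00000000
0000<010
00000101
00010001
00010010
00001100
00000000
00000000
00000000
k=36  0000^000
00001010
00000101
00010001
00010010
00001100
00000000
00000000
00000000
k=37  00001>00
00001010
00000101
00010001
00010010
00001100
00000000
00000000
00000000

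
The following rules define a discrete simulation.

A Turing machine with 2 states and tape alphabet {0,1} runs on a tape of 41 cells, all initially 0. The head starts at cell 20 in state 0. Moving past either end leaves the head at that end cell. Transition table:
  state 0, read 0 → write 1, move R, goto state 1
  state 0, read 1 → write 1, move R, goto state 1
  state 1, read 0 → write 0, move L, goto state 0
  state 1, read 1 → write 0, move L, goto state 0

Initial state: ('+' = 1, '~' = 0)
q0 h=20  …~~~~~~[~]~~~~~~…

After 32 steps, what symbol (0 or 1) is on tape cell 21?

step 0: q0 h=20  …~~~~~~[~]~~~~~~…
step 1: q1 h=21  …~~~~~+[~]~~~~~~…
step 2: q0 h=20  …~~~~~~[+]~~~~~~…
step 3: q1 h=21  …~~~~~+[~]~~~~~~…
step 4: q0 h=20  …~~~~~~[+]~~~~~~…
step 5: q1 h=21  …~~~~~+[~]~~~~~~…
step 6: q0 h=20  …~~~~~~[+]~~~~~~…
step 7: q1 h=21  …~~~~~+[~]~~~~~~…
step 8: q0 h=20  …~~~~~~[+]~~~~~~…
step 9: q1 h=21  …~~~~~+[~]~~~~~~…
step 10: q0 h=20  …~~~~~~[+]~~~~~~…
step 11: q1 h=21  …~~~~~+[~]~~~~~~…
step 12: q0 h=20  …~~~~~~[+]~~~~~~…
step 13: q1 h=21  …~~~~~+[~]~~~~~~…
step 14: q0 h=20  …~~~~~~[+]~~~~~~…
step 15: q1 h=21  …~~~~~+[~]~~~~~~…
step 16: q0 h=20  …~~~~~~[+]~~~~~~…
step 17: q1 h=21  …~~~~~+[~]~~~~~~…
step 18: q0 h=20  …~~~~~~[+]~~~~~~…
step 19: q1 h=21  …~~~~~+[~]~~~~~~…
step 20: q0 h=20  …~~~~~~[+]~~~~~~…
step 21: q1 h=21  …~~~~~+[~]~~~~~~…
step 22: q0 h=20  …~~~~~~[+]~~~~~~…
step 23: q1 h=21  …~~~~~+[~]~~~~~~…
step 24: q0 h=20  …~~~~~~[+]~~~~~~…
step 25: q1 h=21  …~~~~~+[~]~~~~~~…
step 26: q0 h=20  …~~~~~~[+]~~~~~~…
step 27: q1 h=21  …~~~~~+[~]~~~~~~…
step 28: q0 h=20  …~~~~~~[+]~~~~~~…
step 29: q1 h=21  …~~~~~+[~]~~~~~~…
step 30: q0 h=20  …~~~~~~[+]~~~~~~…
step 31: q1 h=21  …~~~~~+[~]~~~~~~…
step 32: q0 h=20  …~~~~~~[+]~~~~~~…

0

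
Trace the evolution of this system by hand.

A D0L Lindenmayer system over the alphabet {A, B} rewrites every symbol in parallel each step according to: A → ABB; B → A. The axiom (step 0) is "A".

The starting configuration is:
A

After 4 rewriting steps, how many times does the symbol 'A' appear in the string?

k=0  A
k=1  ABB
k=2  ABBAA
k=3  ABBAAABBABB
k=4  ABBAAABBABBABBAAABBAA

11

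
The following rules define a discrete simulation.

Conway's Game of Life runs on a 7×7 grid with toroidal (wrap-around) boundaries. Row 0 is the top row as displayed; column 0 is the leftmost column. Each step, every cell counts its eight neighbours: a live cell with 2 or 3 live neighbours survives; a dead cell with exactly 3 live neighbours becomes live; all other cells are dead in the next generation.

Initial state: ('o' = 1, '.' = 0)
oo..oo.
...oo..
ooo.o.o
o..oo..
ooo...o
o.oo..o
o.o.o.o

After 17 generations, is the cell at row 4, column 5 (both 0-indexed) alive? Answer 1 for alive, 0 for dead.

t=0: oo..oo.
...oo..
ooo.o.o
o..oo..
ooo...o
o.oo..o
o.o.o.o
t=1: ooo....
.......
ooo...o
....o..
....oo.
.......
..o.o..
t=2: .ooo...
......o
oo.....
oo.oo.o
....oo.
...ooo.
..oo...
t=3: .o.o...
.......
.oo..o.
.oooo.o
o.o....
..o..o.
.o.....
t=4: ..o....
.o.....
oo..oo.
....ooo
o...ooo
..o....
.o.....
t=5: .oo....
ooo....
oo..o..
.o.o...
o..oo..
oo...oo
.oo....
t=6: ...o...
...o...
...o...
.o.o...
...ooo.
...oooo
......o
t=7: .......
..ooo..
...oo..
...o...
......o
...o..o
...o..o
t=8: ..o.o..
..o.o..
.......
...oo..
.......
o....oo
.......
t=9: .......
.......
....o..
.......
....ooo
......o
.....oo
t=10: .......
.......
.......
....o..
.....oo
o...o..
.....oo
t=11: .......
.......
.......
.....o.
....ooo
o...o..
.....oo
t=12: .......
.......
.......
....ooo
....o.o
o...o..
.....oo
t=13: .......
.......
.....o.
....o.o
o..oo.o
o...o..
.....oo
t=14: .......
.......
.....o.
o..oo.o
o..oo.o
o..oo..
.....oo
t=15: .......
.......
....ooo
o..o...
.oo....
o..o...
....ooo
t=16: .....o.
.....o.
....ooo
ooooooo
oooo...
ooooooo
....ooo
t=17: .......
.......
.oo....
.......
.......
.......
.oo....

0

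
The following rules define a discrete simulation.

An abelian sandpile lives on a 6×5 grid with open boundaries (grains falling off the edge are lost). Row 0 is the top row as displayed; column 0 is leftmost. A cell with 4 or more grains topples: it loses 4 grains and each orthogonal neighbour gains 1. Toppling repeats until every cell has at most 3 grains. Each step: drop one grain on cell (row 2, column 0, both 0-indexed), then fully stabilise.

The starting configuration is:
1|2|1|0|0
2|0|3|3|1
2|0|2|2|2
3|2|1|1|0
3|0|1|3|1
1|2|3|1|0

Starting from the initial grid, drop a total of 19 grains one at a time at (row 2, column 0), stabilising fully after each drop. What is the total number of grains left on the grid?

51

step 0: 1|2|1|0|0
2|0|3|3|1
2|0|2|2|2
3|2|1|1|0
3|0|1|3|1
1|2|3|1|0
step 1: 1|2|1|0|0
2|0|3|3|1
3|0|2|2|2
3|2|1|1|0
3|0|1|3|1
1|2|3|1|0
step 2: 1|2|1|0|0
3|0|3|3|1
1|1|2|2|2
1|3|1|1|0
0|1|1|3|1
2|2|3|1|0
step 3: 1|2|1|0|0
3|0|3|3|1
2|1|2|2|2
1|3|1|1|0
0|1|1|3|1
2|2|3|1|0
step 4: 1|2|1|0|0
3|0|3|3|1
3|1|2|2|2
1|3|1|1|0
0|1|1|3|1
2|2|3|1|0
step 5: 2|2|1|0|0
0|1|3|3|1
1|2|2|2|2
2|3|1|1|0
0|1|1|3|1
2|2|3|1|0
step 6: 2|2|1|0|0
0|1|3|3|1
2|2|2|2|2
2|3|1|1|0
0|1|1|3|1
2|2|3|1|0
step 7: 2|2|1|0|0
0|1|3|3|1
3|2|2|2|2
2|3|1|1|0
0|1|1|3|1
2|2|3|1|0
step 8: 2|2|1|0|0
1|1|3|3|1
0|3|2|2|2
3|3|1|1|0
0|1|1|3|1
2|2|3|1|0
step 9: 2|2|1|0|0
1|1|3|3|1
1|3|2|2|2
3|3|1|1|0
0|1|1|3|1
2|2|3|1|0
step 10: 2|2|1|0|0
1|1|3|3|1
2|3|2|2|2
3|3|1|1|0
0|1|1|3|1
2|2|3|1|0
step 11: 2|2|1|0|0
1|1|3|3|1
3|3|2|2|2
3|3|1|1|0
0|1|1|3|1
2|2|3|1|0
step 12: 2|2|1|0|0
2|2|3|3|1
2|1|3|2|2
1|1|2|1|0
1|2|1|3|1
2|2|3|1|0
step 13: 2|2|1|0|0
2|2|3|3|1
3|1|3|2|2
1|1|2|1|0
1|2|1|3|1
2|2|3|1|0
step 14: 2|2|1|0|0
3|2|3|3|1
0|2|3|2|2
2|1|2|1|0
1|2|1|3|1
2|2|3|1|0
step 15: 2|2|1|0|0
3|2|3|3|1
1|2|3|2|2
2|1|2|1|0
1|2|1|3|1
2|2|3|1|0
step 16: 2|2|1|0|0
3|2|3|3|1
2|2|3|2|2
2|1|2|1|0
1|2|1|3|1
2|2|3|1|0
step 17: 2|2|1|0|0
3|2|3|3|1
3|2|3|2|2
2|1|2|1|0
1|2|1|3|1
2|2|3|1|0
step 18: 3|2|1|0|0
0|3|3|3|1
1|3|3|2|2
3|1|2|1|0
1|2|1|3|1
2|2|3|1|0
step 19: 3|2|1|0|0
0|3|3|3|1
2|3|3|2|2
3|1|2|1|0
1|2|1|3|1
2|2|3|1|0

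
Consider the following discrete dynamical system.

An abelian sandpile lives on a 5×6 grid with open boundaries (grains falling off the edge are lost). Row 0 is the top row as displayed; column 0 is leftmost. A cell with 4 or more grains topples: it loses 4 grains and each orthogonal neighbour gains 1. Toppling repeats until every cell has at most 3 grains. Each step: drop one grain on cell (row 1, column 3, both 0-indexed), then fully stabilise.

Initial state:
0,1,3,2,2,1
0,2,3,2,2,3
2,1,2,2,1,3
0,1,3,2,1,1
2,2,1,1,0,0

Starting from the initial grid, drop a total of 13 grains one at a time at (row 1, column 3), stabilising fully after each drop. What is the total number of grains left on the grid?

t=0: 0,1,3,2,2,1
0,2,3,2,2,3
2,1,2,2,1,3
0,1,3,2,1,1
2,2,1,1,0,0
t=1: 0,1,3,2,2,1
0,2,3,3,2,3
2,1,2,2,1,3
0,1,3,2,1,1
2,2,1,1,0,0
t=2: 0,2,1,0,3,1
0,3,1,2,3,3
2,1,3,3,1,3
0,1,3,2,1,1
2,2,1,1,0,0
t=3: 0,2,1,0,3,1
0,3,1,3,3,3
2,1,3,3,1,3
0,1,3,2,1,1
2,2,1,1,0,0
t=4: 0,2,1,2,0,3
0,3,3,2,3,1
2,2,1,3,0,1
0,2,1,0,3,2
2,2,2,2,0,0
t=5: 0,2,1,2,0,3
0,3,3,3,3,1
2,2,1,3,0,1
0,2,1,0,3,2
2,2,2,2,0,0
t=6: 0,3,2,3,1,3
1,0,1,3,0,2
2,3,3,0,2,1
0,2,1,1,3,2
2,2,2,2,0,0
t=7: 0,3,3,0,2,3
1,0,2,1,1,2
2,3,3,1,2,1
0,2,1,1,3,2
2,2,2,2,0,0
t=8: 0,3,3,0,2,3
1,0,2,2,1,2
2,3,3,1,2,1
0,2,1,1,3,2
2,2,2,2,0,0
t=9: 0,3,3,0,2,3
1,0,2,3,1,2
2,3,3,1,2,1
0,2,1,1,3,2
2,2,2,2,0,0
t=10: 0,3,3,1,2,3
1,0,3,0,2,2
2,3,3,2,2,1
0,2,1,1,3,2
2,2,2,2,0,0
t=11: 0,3,3,1,2,3
1,0,3,1,2,2
2,3,3,2,2,1
0,2,1,1,3,2
2,2,2,2,0,0
t=12: 0,3,3,1,2,3
1,0,3,2,2,2
2,3,3,2,2,1
0,2,1,1,3,2
2,2,2,2,0,0
t=13: 0,3,3,1,2,3
1,0,3,3,2,2
2,3,3,2,2,1
0,2,1,1,3,2
2,2,2,2,0,0

53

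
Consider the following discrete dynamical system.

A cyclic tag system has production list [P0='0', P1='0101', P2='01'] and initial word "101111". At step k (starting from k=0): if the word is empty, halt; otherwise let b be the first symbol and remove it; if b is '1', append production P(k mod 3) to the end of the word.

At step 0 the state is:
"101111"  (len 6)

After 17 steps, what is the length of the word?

8

[0] "101111"  (len 6)
[1] "011110"  (len 6)
[2] "11110"  (len 5)
[3] "111001"  (len 6)
[4] "110010"  (len 6)
[5] "100100101"  (len 9)
[6] "0010010101"  (len 10)
[7] "010010101"  (len 9)
[8] "10010101"  (len 8)
[9] "001010101"  (len 9)
[10] "01010101"  (len 8)
[11] "1010101"  (len 7)
[12] "01010101"  (len 8)
[13] "1010101"  (len 7)
[14] "0101010101"  (len 10)
[15] "101010101"  (len 9)
[16] "010101010"  (len 9)
[17] "10101010"  (len 8)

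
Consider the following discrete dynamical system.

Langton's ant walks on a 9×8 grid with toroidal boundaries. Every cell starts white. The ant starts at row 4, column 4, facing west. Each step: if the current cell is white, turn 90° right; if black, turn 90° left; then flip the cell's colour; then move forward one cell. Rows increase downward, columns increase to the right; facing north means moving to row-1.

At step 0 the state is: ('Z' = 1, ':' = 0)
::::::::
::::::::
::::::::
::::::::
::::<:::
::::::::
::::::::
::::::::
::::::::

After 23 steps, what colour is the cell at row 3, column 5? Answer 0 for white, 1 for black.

k=0  ::::::::
::::::::
::::::::
::::::::
::::<:::
::::::::
::::::::
::::::::
::::::::
k=1  ::::::::
::::::::
::::::::
::::^:::
::::Z:::
::::::::
::::::::
::::::::
::::::::
k=2  ::::::::
::::::::
::::::::
::::Z>::
::::Z:::
::::::::
::::::::
::::::::
::::::::
k=3  ::::::::
::::::::
::::::::
::::ZZ::
::::Zv::
::::::::
::::::::
::::::::
::::::::
k=4  ::::::::
::::::::
::::::::
::::ZZ::
::::<Z::
::::::::
::::::::
::::::::
::::::::
k=5  ::::::::
::::::::
::::::::
::::ZZ::
:::::Z::
::::v:::
::::::::
::::::::
::::::::
k=6  ::::::::
::::::::
::::::::
::::ZZ::
:::::Z::
:::<Z:::
::::::::
::::::::
::::::::
k=7  ::::::::
::::::::
::::::::
::::ZZ::
:::^:Z::
:::ZZ:::
::::::::
::::::::
::::::::
k=8  ::::::::
::::::::
::::::::
::::ZZ::
:::Z>Z::
:::ZZ:::
::::::::
::::::::
::::::::
k=9  ::::::::
::::::::
::::::::
::::ZZ::
:::ZZZ::
:::Zv:::
::::::::
::::::::
::::::::
k=10  ::::::::
::::::::
::::::::
::::ZZ::
:::ZZZ::
:::Z:>::
::::::::
::::::::
::::::::
k=11  ::::::::
::::::::
::::::::
::::ZZ::
:::ZZZ::
:::Z:Z::
:::::v::
::::::::
::::::::
k=12  ::::::::
::::::::
::::::::
::::ZZ::
:::ZZZ::
:::Z:Z::
::::<Z::
::::::::
::::::::
k=13  ::::::::
::::::::
::::::::
::::ZZ::
:::ZZZ::
:::Z^Z::
::::ZZ::
::::::::
::::::::
k=14  ::::::::
::::::::
::::::::
::::ZZ::
:::ZZZ::
:::ZZ>::
::::ZZ::
::::::::
::::::::
k=15  ::::::::
::::::::
::::::::
::::ZZ::
:::ZZ^::
:::ZZ:::
::::ZZ::
::::::::
::::::::
k=16  ::::::::
::::::::
::::::::
::::ZZ::
:::Z<:::
:::ZZ:::
::::ZZ::
::::::::
::::::::
k=17  ::::::::
::::::::
::::::::
::::ZZ::
:::Z::::
:::Zv:::
::::ZZ::
::::::::
::::::::
k=18  ::::::::
::::::::
::::::::
::::ZZ::
:::Z::::
:::Z:>::
::::ZZ::
::::::::
::::::::
k=19  ::::::::
::::::::
::::::::
::::ZZ::
:::Z::::
:::Z:Z::
::::Zv::
::::::::
::::::::
k=20  ::::::::
::::::::
::::::::
::::ZZ::
:::Z::::
:::Z:Z::
::::Z:>:
::::::::
::::::::
k=21  ::::::::
::::::::
::::::::
::::ZZ::
:::Z::::
:::Z:Z::
::::Z:Z:
::::::v:
::::::::
k=22  ::::::::
::::::::
::::::::
::::ZZ::
:::Z::::
:::Z:Z::
::::Z:Z:
:::::<Z:
::::::::
k=23  ::::::::
::::::::
::::::::
::::ZZ::
:::Z::::
:::Z:Z::
::::Z^Z:
:::::ZZ:
::::::::

1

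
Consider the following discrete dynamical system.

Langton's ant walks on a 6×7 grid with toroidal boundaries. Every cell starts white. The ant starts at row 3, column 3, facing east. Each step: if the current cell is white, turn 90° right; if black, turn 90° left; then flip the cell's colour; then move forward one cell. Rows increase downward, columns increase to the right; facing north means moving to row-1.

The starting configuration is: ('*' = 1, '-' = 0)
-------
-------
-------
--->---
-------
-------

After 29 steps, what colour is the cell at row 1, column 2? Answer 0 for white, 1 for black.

step 0: -------
-------
-------
--->---
-------
-------
step 1: -------
-------
-------
---*---
---v---
-------
step 2: -------
-------
-------
---*---
--<*---
-------
step 3: -------
-------
-------
--^*---
--**---
-------
step 4: -------
-------
-------
--*>---
--**---
-------
step 5: -------
-------
---^---
--*----
--**---
-------
step 6: -------
-------
---*>--
--*----
--**---
-------
step 7: -------
-------
---**--
--*-v--
--**---
-------
step 8: -------
-------
---**--
--*<*--
--**---
-------
step 9: -------
-------
---^*--
--***--
--**---
-------
step 10: -------
-------
--<-*--
--***--
--**---
-------
step 11: -------
--^----
--*-*--
--***--
--**---
-------
step 12: -------
--*>---
--*-*--
--***--
--**---
-------
step 13: -------
--**---
--*v*--
--***--
--**---
-------
step 14: -------
--**---
--<**--
--***--
--**---
-------
step 15: -------
--**---
---**--
--v**--
--**---
-------
step 16: -------
--**---
---**--
--->*--
--**---
-------
step 17: -------
--**---
---^*--
----*--
--**---
-------
step 18: -------
--**---
--<-*--
----*--
--**---
-------
step 19: -------
--^*---
--*-*--
----*--
--**---
-------
step 20: -------
-<-*---
--*-*--
----*--
--**---
-------
step 21: -^-----
-*-*---
--*-*--
----*--
--**---
-------
step 22: -*>----
-*-*---
--*-*--
----*--
--**---
-------
step 23: -**----
-*v*---
--*-*--
----*--
--**---
-------
step 24: -**----
-<**---
--*-*--
----*--
--**---
-------
step 25: -**----
--**---
-v*-*--
----*--
--**---
-------
step 26: -**----
--**---
<**-*--
----*--
--**---
-------
step 27: -**----
^-**---
***-*--
----*--
--**---
-------
step 28: -**----
*>**---
***-*--
----*--
--**---
-------
step 29: -**----
****---
*v*-*--
----*--
--**---
-------

1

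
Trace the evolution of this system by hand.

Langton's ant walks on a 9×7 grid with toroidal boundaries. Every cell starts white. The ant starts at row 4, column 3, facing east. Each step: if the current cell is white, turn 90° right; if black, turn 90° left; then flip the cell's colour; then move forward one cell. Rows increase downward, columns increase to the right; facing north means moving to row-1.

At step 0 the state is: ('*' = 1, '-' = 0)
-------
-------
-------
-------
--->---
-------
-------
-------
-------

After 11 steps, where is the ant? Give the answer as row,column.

[0] -------
-------
-------
-------
--->---
-------
-------
-------
-------
[1] -------
-------
-------
-------
---*---
---v---
-------
-------
-------
[2] -------
-------
-------
-------
---*---
--<*---
-------
-------
-------
[3] -------
-------
-------
-------
--^*---
--**---
-------
-------
-------
[4] -------
-------
-------
-------
--*>---
--**---
-------
-------
-------
[5] -------
-------
-------
---^---
--*----
--**---
-------
-------
-------
[6] -------
-------
-------
---*>--
--*----
--**---
-------
-------
-------
[7] -------
-------
-------
---**--
--*-v--
--**---
-------
-------
-------
[8] -------
-------
-------
---**--
--*<*--
--**---
-------
-------
-------
[9] -------
-------
-------
---^*--
--***--
--**---
-------
-------
-------
[10] -------
-------
-------
--<-*--
--***--
--**---
-------
-------
-------
[11] -------
-------
--^----
--*-*--
--***--
--**---
-------
-------
-------

2,2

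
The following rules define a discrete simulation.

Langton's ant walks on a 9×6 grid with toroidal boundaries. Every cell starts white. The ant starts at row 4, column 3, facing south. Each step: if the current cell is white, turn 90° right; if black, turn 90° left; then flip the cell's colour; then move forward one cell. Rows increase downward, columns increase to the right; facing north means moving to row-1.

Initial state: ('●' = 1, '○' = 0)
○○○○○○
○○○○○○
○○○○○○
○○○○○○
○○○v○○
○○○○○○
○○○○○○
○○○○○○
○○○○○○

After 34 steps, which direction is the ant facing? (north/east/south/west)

north

gen 0: ○○○○○○
○○○○○○
○○○○○○
○○○○○○
○○○v○○
○○○○○○
○○○○○○
○○○○○○
○○○○○○
gen 1: ○○○○○○
○○○○○○
○○○○○○
○○○○○○
○○<●○○
○○○○○○
○○○○○○
○○○○○○
○○○○○○
gen 2: ○○○○○○
○○○○○○
○○○○○○
○○^○○○
○○●●○○
○○○○○○
○○○○○○
○○○○○○
○○○○○○
gen 3: ○○○○○○
○○○○○○
○○○○○○
○○●>○○
○○●●○○
○○○○○○
○○○○○○
○○○○○○
○○○○○○
gen 4: ○○○○○○
○○○○○○
○○○○○○
○○●●○○
○○●v○○
○○○○○○
○○○○○○
○○○○○○
○○○○○○
gen 5: ○○○○○○
○○○○○○
○○○○○○
○○●●○○
○○●○>○
○○○○○○
○○○○○○
○○○○○○
○○○○○○
gen 6: ○○○○○○
○○○○○○
○○○○○○
○○●●○○
○○●○●○
○○○○v○
○○○○○○
○○○○○○
○○○○○○
gen 7: ○○○○○○
○○○○○○
○○○○○○
○○●●○○
○○●○●○
○○○<●○
○○○○○○
○○○○○○
○○○○○○
gen 8: ○○○○○○
○○○○○○
○○○○○○
○○●●○○
○○●^●○
○○○●●○
○○○○○○
○○○○○○
○○○○○○
gen 9: ○○○○○○
○○○○○○
○○○○○○
○○●●○○
○○●●>○
○○○●●○
○○○○○○
○○○○○○
○○○○○○
gen 10: ○○○○○○
○○○○○○
○○○○○○
○○●●^○
○○●●○○
○○○●●○
○○○○○○
○○○○○○
○○○○○○
gen 11: ○○○○○○
○○○○○○
○○○○○○
○○●●●>
○○●●○○
○○○●●○
○○○○○○
○○○○○○
○○○○○○
gen 12: ○○○○○○
○○○○○○
○○○○○○
○○●●●●
○○●●○v
○○○●●○
○○○○○○
○○○○○○
○○○○○○
gen 13: ○○○○○○
○○○○○○
○○○○○○
○○●●●●
○○●●<●
○○○●●○
○○○○○○
○○○○○○
○○○○○○
gen 14: ○○○○○○
○○○○○○
○○○○○○
○○●●^●
○○●●●●
○○○●●○
○○○○○○
○○○○○○
○○○○○○
gen 15: ○○○○○○
○○○○○○
○○○○○○
○○●<○●
○○●●●●
○○○●●○
○○○○○○
○○○○○○
○○○○○○
gen 16: ○○○○○○
○○○○○○
○○○○○○
○○●○○●
○○●v●●
○○○●●○
○○○○○○
○○○○○○
○○○○○○
gen 17: ○○○○○○
○○○○○○
○○○○○○
○○●○○●
○○●○>●
○○○●●○
○○○○○○
○○○○○○
○○○○○○
gen 18: ○○○○○○
○○○○○○
○○○○○○
○○●○^●
○○●○○●
○○○●●○
○○○○○○
○○○○○○
○○○○○○
gen 19: ○○○○○○
○○○○○○
○○○○○○
○○●○●>
○○●○○●
○○○●●○
○○○○○○
○○○○○○
○○○○○○
gen 20: ○○○○○○
○○○○○○
○○○○○^
○○●○●○
○○●○○●
○○○●●○
○○○○○○
○○○○○○
○○○○○○
gen 21: ○○○○○○
○○○○○○
>○○○○●
○○●○●○
○○●○○●
○○○●●○
○○○○○○
○○○○○○
○○○○○○
gen 22: ○○○○○○
○○○○○○
●○○○○●
v○●○●○
○○●○○●
○○○●●○
○○○○○○
○○○○○○
○○○○○○
gen 23: ○○○○○○
○○○○○○
●○○○○●
●○●○●<
○○●○○●
○○○●●○
○○○○○○
○○○○○○
○○○○○○
gen 24: ○○○○○○
○○○○○○
●○○○○^
●○●○●●
○○●○○●
○○○●●○
○○○○○○
○○○○○○
○○○○○○
gen 25: ○○○○○○
○○○○○○
●○○○<○
●○●○●●
○○●○○●
○○○●●○
○○○○○○
○○○○○○
○○○○○○
gen 26: ○○○○○○
○○○○^○
●○○○●○
●○●○●●
○○●○○●
○○○●●○
○○○○○○
○○○○○○
○○○○○○
gen 27: ○○○○○○
○○○○●>
●○○○●○
●○●○●●
○○●○○●
○○○●●○
○○○○○○
○○○○○○
○○○○○○
gen 28: ○○○○○○
○○○○●●
●○○○●v
●○●○●●
○○●○○●
○○○●●○
○○○○○○
○○○○○○
○○○○○○
gen 29: ○○○○○○
○○○○●●
●○○○<●
●○●○●●
○○●○○●
○○○●●○
○○○○○○
○○○○○○
○○○○○○
gen 30: ○○○○○○
○○○○●●
●○○○○●
●○●○v●
○○●○○●
○○○●●○
○○○○○○
○○○○○○
○○○○○○
gen 31: ○○○○○○
○○○○●●
●○○○○●
●○●○○>
○○●○○●
○○○●●○
○○○○○○
○○○○○○
○○○○○○
gen 32: ○○○○○○
○○○○●●
●○○○○^
●○●○○○
○○●○○●
○○○●●○
○○○○○○
○○○○○○
○○○○○○
gen 33: ○○○○○○
○○○○●●
●○○○<○
●○●○○○
○○●○○●
○○○●●○
○○○○○○
○○○○○○
○○○○○○
gen 34: ○○○○○○
○○○○^●
●○○○●○
●○●○○○
○○●○○●
○○○●●○
○○○○○○
○○○○○○
○○○○○○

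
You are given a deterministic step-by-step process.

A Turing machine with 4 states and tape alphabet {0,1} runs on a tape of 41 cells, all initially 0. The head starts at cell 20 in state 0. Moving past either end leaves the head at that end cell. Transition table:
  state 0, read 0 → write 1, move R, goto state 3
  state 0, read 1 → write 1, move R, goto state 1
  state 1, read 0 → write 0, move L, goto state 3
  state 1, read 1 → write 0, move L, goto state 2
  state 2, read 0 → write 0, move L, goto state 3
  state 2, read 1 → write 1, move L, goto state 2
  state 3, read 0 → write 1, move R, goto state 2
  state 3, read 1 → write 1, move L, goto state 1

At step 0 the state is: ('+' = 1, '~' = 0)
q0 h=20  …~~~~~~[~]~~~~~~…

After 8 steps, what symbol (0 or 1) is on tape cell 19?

0

k=0  q0 h=20  …~~~~~~[~]~~~~~~…
k=1  q3 h=21  …~~~~~+[~]~~~~~~…
k=2  q2 h=22  …~~~~++[~]~~~~~~…
k=3  q3 h=21  …~~~~~+[+]~~~~~~…
k=4  q1 h=20  …~~~~~~[+]+~~~~~…
k=5  q2 h=19  …~~~~~~[~]~+~~~~…
k=6  q3 h=18  …~~~~~~[~]~~+~~~…
k=7  q2 h=19  …~~~~~+[~]~+~~~~…
k=8  q3 h=18  …~~~~~~[+]~~+~~~…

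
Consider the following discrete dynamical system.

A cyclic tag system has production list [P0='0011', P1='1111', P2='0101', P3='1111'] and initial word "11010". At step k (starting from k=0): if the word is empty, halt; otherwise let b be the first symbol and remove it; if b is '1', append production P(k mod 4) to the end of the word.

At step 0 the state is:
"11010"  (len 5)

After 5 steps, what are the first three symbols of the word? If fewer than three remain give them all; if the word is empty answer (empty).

001

k=0  "11010"  (len 5)
k=1  "10100011"  (len 8)
k=2  "01000111111"  (len 11)
k=3  "1000111111"  (len 10)
k=4  "0001111111111"  (len 13)
k=5  "001111111111"  (len 12)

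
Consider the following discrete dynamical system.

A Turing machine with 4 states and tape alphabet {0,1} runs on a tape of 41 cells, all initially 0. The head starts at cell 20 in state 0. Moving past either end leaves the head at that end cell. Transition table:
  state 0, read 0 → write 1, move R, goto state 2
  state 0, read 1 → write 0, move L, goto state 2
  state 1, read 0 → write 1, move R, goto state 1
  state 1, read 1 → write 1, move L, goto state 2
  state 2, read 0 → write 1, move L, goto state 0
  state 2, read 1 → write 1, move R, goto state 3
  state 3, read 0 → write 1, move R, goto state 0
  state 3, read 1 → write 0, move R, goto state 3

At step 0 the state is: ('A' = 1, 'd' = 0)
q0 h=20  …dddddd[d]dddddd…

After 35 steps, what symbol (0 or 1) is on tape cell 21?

0) q0 h=20  …dddddd[d]dddddd…
1) q2 h=21  …dddddA[d]dddddd…
2) q0 h=20  …dddddd[A]Addddd…
3) q2 h=19  …dddddd[d]dAdddd…
4) q0 h=18  …dddddd[d]AdAddd…
5) q2 h=19  …dddddA[A]dAdddd…
6) q3 h=20  …ddddAA[d]Addddd…
7) q0 h=21  …dddAAA[A]dddddd…
8) q2 h=20  …ddddAA[A]dddddd…
9) q3 h=21  …dddAAA[d]dddddd…
10) q0 h=22  …ddAAAA[d]dddddd…
11) q2 h=23  …dAAAAA[d]dddddd…
12) q0 h=22  …ddAAAA[A]Addddd…
13) q2 h=21  …dddAAA[A]dAdddd…
14) q3 h=22  …ddAAAA[d]Addddd…
15) q0 h=23  …dAAAAA[A]dddddd…
16) q2 h=22  …ddAAAA[A]dddddd…
17) q3 h=23  …dAAAAA[d]dddddd…
18) q0 h=24  …AAAAAA[d]dddddd…
19) q2 h=25  …AAAAAA[d]dddddd…
20) q0 h=24  …AAAAAA[A]Addddd…
21) q2 h=23  …dAAAAA[A]dAdddd…
22) q3 h=24  …AAAAAA[d]Addddd…
23) q0 h=25  …AAAAAA[A]dddddd…
24) q2 h=24  …AAAAAA[A]dddddd…
25) q3 h=25  …AAAAAA[d]dddddd…
26) q0 h=26  …AAAAAA[d]dddddd…
27) q2 h=27  …AAAAAA[d]dddddd…
28) q0 h=26  …AAAAAA[A]Addddd…
29) q2 h=25  …AAAAAA[A]dAdddd…
30) q3 h=26  …AAAAAA[d]Addddd…
31) q0 h=27  …AAAAAA[A]dddddd…
32) q2 h=26  …AAAAAA[A]dddddd…
33) q3 h=27  …AAAAAA[d]dddddd…
34) q0 h=28  …AAAAAA[d]dddddd…
35) q2 h=29  …AAAAAA[d]dddddd…

1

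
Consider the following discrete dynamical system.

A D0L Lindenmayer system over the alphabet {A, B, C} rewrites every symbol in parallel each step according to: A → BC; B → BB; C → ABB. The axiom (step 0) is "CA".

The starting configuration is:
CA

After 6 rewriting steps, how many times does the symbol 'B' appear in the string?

k=0  CA
k=1  ABBBC
k=2  BCBBBBBBABB
k=3  BBABBBBBBBBBBBBBBBCBBBB
k=4  BBBBBCBBBBBBBBBBBBBBBBBBBBBBBBBBBBBBABBBBBBBBBB
k=5  BBBBBBBBBBABBBBBBBBBBBBBBBBBBBBBBBBBBBBBBBBBBBBBBBBBBBBBBBBBBBBBBBBBBBBBBBCBBBBBBBBBBBBBBBBBBBB
k=6  BBBBBBBBBBBBBBBBBBBBBCBBBBBBBBBBBBBBBBBBBBBBBBBBBBBBBBBBBB…BBBBBBBBBBBBBBBABBBBBBBBBBBBBBBBBBBBBBBBBBBBBBBBBBBBBBBBBB  (len 191)

189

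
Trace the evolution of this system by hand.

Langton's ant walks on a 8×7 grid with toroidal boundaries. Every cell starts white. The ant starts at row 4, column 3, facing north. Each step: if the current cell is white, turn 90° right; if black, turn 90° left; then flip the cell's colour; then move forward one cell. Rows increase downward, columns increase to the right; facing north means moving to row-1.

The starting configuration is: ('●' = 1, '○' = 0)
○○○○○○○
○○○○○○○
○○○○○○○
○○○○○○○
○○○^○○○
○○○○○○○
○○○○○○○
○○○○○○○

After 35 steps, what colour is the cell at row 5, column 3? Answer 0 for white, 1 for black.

0) ○○○○○○○
○○○○○○○
○○○○○○○
○○○○○○○
○○○^○○○
○○○○○○○
○○○○○○○
○○○○○○○
1) ○○○○○○○
○○○○○○○
○○○○○○○
○○○○○○○
○○○●>○○
○○○○○○○
○○○○○○○
○○○○○○○
2) ○○○○○○○
○○○○○○○
○○○○○○○
○○○○○○○
○○○●●○○
○○○○v○○
○○○○○○○
○○○○○○○
3) ○○○○○○○
○○○○○○○
○○○○○○○
○○○○○○○
○○○●●○○
○○○<●○○
○○○○○○○
○○○○○○○
4) ○○○○○○○
○○○○○○○
○○○○○○○
○○○○○○○
○○○^●○○
○○○●●○○
○○○○○○○
○○○○○○○
5) ○○○○○○○
○○○○○○○
○○○○○○○
○○○○○○○
○○<○●○○
○○○●●○○
○○○○○○○
○○○○○○○
6) ○○○○○○○
○○○○○○○
○○○○○○○
○○^○○○○
○○●○●○○
○○○●●○○
○○○○○○○
○○○○○○○
7) ○○○○○○○
○○○○○○○
○○○○○○○
○○●>○○○
○○●○●○○
○○○●●○○
○○○○○○○
○○○○○○○
8) ○○○○○○○
○○○○○○○
○○○○○○○
○○●●○○○
○○●v●○○
○○○●●○○
○○○○○○○
○○○○○○○
9) ○○○○○○○
○○○○○○○
○○○○○○○
○○●●○○○
○○<●●○○
○○○●●○○
○○○○○○○
○○○○○○○
10) ○○○○○○○
○○○○○○○
○○○○○○○
○○●●○○○
○○○●●○○
○○v●●○○
○○○○○○○
○○○○○○○
11) ○○○○○○○
○○○○○○○
○○○○○○○
○○●●○○○
○○○●●○○
○<●●●○○
○○○○○○○
○○○○○○○
12) ○○○○○○○
○○○○○○○
○○○○○○○
○○●●○○○
○^○●●○○
○●●●●○○
○○○○○○○
○○○○○○○
13) ○○○○○○○
○○○○○○○
○○○○○○○
○○●●○○○
○●>●●○○
○●●●●○○
○○○○○○○
○○○○○○○
14) ○○○○○○○
○○○○○○○
○○○○○○○
○○●●○○○
○●●●●○○
○●v●●○○
○○○○○○○
○○○○○○○
15) ○○○○○○○
○○○○○○○
○○○○○○○
○○●●○○○
○●●●●○○
○●○>●○○
○○○○○○○
○○○○○○○
16) ○○○○○○○
○○○○○○○
○○○○○○○
○○●●○○○
○●●^●○○
○●○○●○○
○○○○○○○
○○○○○○○
17) ○○○○○○○
○○○○○○○
○○○○○○○
○○●●○○○
○●<○●○○
○●○○●○○
○○○○○○○
○○○○○○○
18) ○○○○○○○
○○○○○○○
○○○○○○○
○○●●○○○
○●○○●○○
○●v○●○○
○○○○○○○
○○○○○○○
19) ○○○○○○○
○○○○○○○
○○○○○○○
○○●●○○○
○●○○●○○
○<●○●○○
○○○○○○○
○○○○○○○
20) ○○○○○○○
○○○○○○○
○○○○○○○
○○●●○○○
○●○○●○○
○○●○●○○
○v○○○○○
○○○○○○○
21) ○○○○○○○
○○○○○○○
○○○○○○○
○○●●○○○
○●○○●○○
○○●○●○○
<●○○○○○
○○○○○○○
22) ○○○○○○○
○○○○○○○
○○○○○○○
○○●●○○○
○●○○●○○
^○●○●○○
●●○○○○○
○○○○○○○
23) ○○○○○○○
○○○○○○○
○○○○○○○
○○●●○○○
○●○○●○○
●>●○●○○
●●○○○○○
○○○○○○○
24) ○○○○○○○
○○○○○○○
○○○○○○○
○○●●○○○
○●○○●○○
●●●○●○○
●v○○○○○
○○○○○○○
25) ○○○○○○○
○○○○○○○
○○○○○○○
○○●●○○○
○●○○●○○
●●●○●○○
●○>○○○○
○○○○○○○
26) ○○○○○○○
○○○○○○○
○○○○○○○
○○●●○○○
○●○○●○○
●●●○●○○
●○●○○○○
○○v○○○○
27) ○○○○○○○
○○○○○○○
○○○○○○○
○○●●○○○
○●○○●○○
●●●○●○○
●○●○○○○
○<●○○○○
28) ○○○○○○○
○○○○○○○
○○○○○○○
○○●●○○○
○●○○●○○
●●●○●○○
●^●○○○○
○●●○○○○
29) ○○○○○○○
○○○○○○○
○○○○○○○
○○●●○○○
○●○○●○○
●●●○●○○
●●>○○○○
○●●○○○○
30) ○○○○○○○
○○○○○○○
○○○○○○○
○○●●○○○
○●○○●○○
●●^○●○○
●●○○○○○
○●●○○○○
31) ○○○○○○○
○○○○○○○
○○○○○○○
○○●●○○○
○●○○●○○
●<○○●○○
●●○○○○○
○●●○○○○
32) ○○○○○○○
○○○○○○○
○○○○○○○
○○●●○○○
○●○○●○○
●○○○●○○
●v○○○○○
○●●○○○○
33) ○○○○○○○
○○○○○○○
○○○○○○○
○○●●○○○
○●○○●○○
●○○○●○○
●○>○○○○
○●●○○○○
34) ○○○○○○○
○○○○○○○
○○○○○○○
○○●●○○○
○●○○●○○
●○○○●○○
●○●○○○○
○●v○○○○
35) ○○○○○○○
○○○○○○○
○○○○○○○
○○●●○○○
○●○○●○○
●○○○●○○
●○●○○○○
○●○>○○○

0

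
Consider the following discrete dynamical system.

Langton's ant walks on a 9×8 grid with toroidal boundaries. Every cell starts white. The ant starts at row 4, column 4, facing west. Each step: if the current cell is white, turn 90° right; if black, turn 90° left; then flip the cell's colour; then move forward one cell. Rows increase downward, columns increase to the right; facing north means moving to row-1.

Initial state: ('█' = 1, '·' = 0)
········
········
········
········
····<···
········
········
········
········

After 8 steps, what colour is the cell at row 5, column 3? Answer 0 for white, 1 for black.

1

t=0: ········
········
········
········
····<···
········
········
········
········
t=1: ········
········
········
····^···
····█···
········
········
········
········
t=2: ········
········
········
····█>··
····█···
········
········
········
········
t=3: ········
········
········
····██··
····█v··
········
········
········
········
t=4: ········
········
········
····██··
····<█··
········
········
········
········
t=5: ········
········
········
····██··
·····█··
····v···
········
········
········
t=6: ········
········
········
····██··
·····█··
···<█···
········
········
········
t=7: ········
········
········
····██··
···^·█··
···██···
········
········
········
t=8: ········
········
········
····██··
···█>█··
···██···
········
········
········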